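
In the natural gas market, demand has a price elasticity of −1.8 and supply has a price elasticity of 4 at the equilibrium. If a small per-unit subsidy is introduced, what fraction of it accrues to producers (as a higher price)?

For a small subsidy around the equilibrium, the benefit split depends on the relative slopes, which at a point are proportional to the elasticities.
Buyer share = εs/(εs + |εd|) = 4/(4 + 1.8) = 20/29; seller share = |εd|/(εs + |εd|) = 9/29.
So producers capture 9/29 of the subsidy.

Producer share = 9/29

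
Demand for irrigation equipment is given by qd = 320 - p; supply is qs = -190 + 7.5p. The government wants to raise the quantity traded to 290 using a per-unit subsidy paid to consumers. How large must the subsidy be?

Required subsidy s = 34 per unit

At q = 290, invert demand for the buyer price: pb = (320 − 290)/1 = 30; invert supply for the seller price: ps = (290 − (-190))/7.5 = 64.
The subsidy must fill the gap: s = ps − pb = 64 − 30 = 34.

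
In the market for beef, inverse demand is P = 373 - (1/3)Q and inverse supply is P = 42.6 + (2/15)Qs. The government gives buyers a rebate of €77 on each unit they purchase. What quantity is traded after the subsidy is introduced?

Pre-subsidy: 373 - (1/3)Q = 42.6 + (2/15)Q gives Q* = 708 and P* = 137.
With the rebate, buyers effectively pay Pb = Ps − 77, where Ps is the price sellers receive.
On the curves, Pb = 373 - (1/3)Q and Ps = 42.6 + (2/15)Q; the wedge Ps − Pb = 77 gives 42.6 + (2/15)Q − (373 - (1/3)Q) = 77, so Q' = 873.
Then Pb = 373 − (1/3)·873 = 82 and Ps = 42.6 + (2/15)·873 = 159.

Q' = 873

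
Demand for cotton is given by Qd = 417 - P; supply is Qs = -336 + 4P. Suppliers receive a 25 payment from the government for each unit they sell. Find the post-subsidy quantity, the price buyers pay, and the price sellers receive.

Pre-subsidy: 417 - P = -336 + 4P gives P* = 150.6, Q* = 266.4.
With the subsidy, sellers receive Ps = Pb + 25 for each unit, where Pb is the price buyers pay.
Supply in terms of Pb becomes Qs = -336 + 4(Pb + 25) = -236 + 4Pb. Setting this equal to demand: 417 - Pb = -236 + 4Pb, so Pb = 130.6.
Sellers receive Ps = 130.6 + 25 = 155.6; Q' = 417 − 1·130.6 = 286.4.

Q' = 286.4; buyers pay 130.6; sellers receive 155.6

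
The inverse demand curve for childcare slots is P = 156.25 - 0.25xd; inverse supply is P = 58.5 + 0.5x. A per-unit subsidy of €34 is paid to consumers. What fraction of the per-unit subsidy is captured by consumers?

Consumer share = 1/3

Pre-subsidy: 156.25 - 0.25x = 58.5 + 0.5x gives x* = 391/3 and P* = 371/3.
With the rebate, buyers effectively pay Pb = Ps − 34, where Ps is the price sellers receive.
On the curves, Pb = 156.25 - 0.25x and Ps = 58.5 + 0.5x; the wedge Ps − Pb = 34 gives 58.5 + 0.5x − (156.25 - 0.25x) = 34, so x' = 527/3.
Then Pb = 156.25 − 0.25·(527/3) = 337/3 and Ps = 58.5 + 0.5·(527/3) = 439/3.
Buyers' price falls by P* − Pb = 371/3 − 337/3 = 34/3; sellers' price rises by Ps − P* = 439/3 − 371/3 = 68/3.
So consumers capture (34/3)/34 = 1/3 of each unit of subsidy.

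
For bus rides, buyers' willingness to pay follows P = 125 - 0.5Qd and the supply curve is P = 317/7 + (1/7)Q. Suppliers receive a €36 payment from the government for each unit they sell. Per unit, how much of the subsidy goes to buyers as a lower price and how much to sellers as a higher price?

Pre-subsidy: 125 - 0.5Q = 317/7 + (1/7)Q gives Q* = 124 and P* = 63.
With the subsidy, sellers receive Ps = Pb + 36 for each unit, where Pb is the price buyers pay.
On the curves, Pb = 125 - 0.5Q and Ps = 317/7 + (1/7)Q; the wedge Ps − Pb = 36 gives 317/7 + (1/7)Q − (125 - 0.5Q) = 36, so Q' = 180.
Then Pb = 125 − 0.5·180 = 35 and Ps = 317/7 + (1/7)·180 = 71.
Buyers' price falls by P* − Pb = 63 − 35 = 28; sellers' price rises by Ps − P* = 71 − 63 = 8.

Buyers gain €28 per unit; sellers gain €8 per unit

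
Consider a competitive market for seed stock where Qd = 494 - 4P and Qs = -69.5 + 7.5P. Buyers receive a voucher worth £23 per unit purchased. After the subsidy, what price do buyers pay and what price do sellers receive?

Pre-subsidy: 494 - 4P = -69.5 + 7.5P gives P* = 49, Q* = 298.
With the rebate, buyers effectively pay Pb = Ps − 23, where Ps is the price sellers receive.
Demand in terms of Ps becomes Qd = 494 − 4(Ps − 23) = 586 - 4Ps. Setting this equal to supply: 586 - 4Ps = -69.5 + 7.5Ps, so Ps = 57.
Buyers pay Pb = 57 − 23 = 34; Q' = -69.5 + 7.5·57 = 358.

Buyers pay £34; sellers receive £57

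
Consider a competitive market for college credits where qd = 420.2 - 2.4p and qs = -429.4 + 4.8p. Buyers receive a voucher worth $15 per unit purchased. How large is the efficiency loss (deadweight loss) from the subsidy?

Deadweight loss = $180

Pre-subsidy: 420.2 - 2.4p = -429.4 + 4.8p gives p* = 118, q* = 137.
With the rebate, buyers effectively pay pb = ps − 15, where ps is the price sellers receive.
Demand in terms of ps becomes qd = 420.2 − 2.4(ps − 15) = 456.2 - 2.4ps. Setting this equal to supply: 456.2 - 2.4ps = -429.4 + 4.8ps, so ps = 123.
Buyers pay pb = 123 − 15 = 108; q' = -429.4 + 4.8·123 = 161.
The subsidy expands output by 161 − 137 = 24 past the efficient level; on those units the gap between marginal cost and willingness to pay runs from 0 up to 15.
DWL = ½ × 15 × 24 = 180.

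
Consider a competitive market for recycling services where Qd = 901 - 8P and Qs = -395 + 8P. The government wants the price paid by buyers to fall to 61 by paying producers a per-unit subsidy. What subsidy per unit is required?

At a buyer price of 61, quantity demanded is 901 − 8·61 = 413.
Sellers supply 413 only when they receive Ps with -395 + 8·Ps = 413, i.e. Ps = 101.
s = Ps − Pb = 101 − 61 = 40.

Required subsidy s = 40 per unit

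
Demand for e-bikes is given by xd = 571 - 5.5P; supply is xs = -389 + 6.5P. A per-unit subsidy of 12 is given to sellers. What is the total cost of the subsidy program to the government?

Government cost = 2001

Pre-subsidy: 571 - 5.5P = -389 + 6.5P gives P* = 80, x* = 131.
With the subsidy, sellers receive Ps = Pb + 12 for each unit, where Pb is the price buyers pay.
Supply in terms of Pb becomes xs = -389 + 6.5(Pb + 12) = -311 + 6.5Pb. Setting this equal to demand: 571 - 5.5Pb = -311 + 6.5Pb, so Pb = 73.5.
Sellers receive Ps = 73.5 + 12 = 85.5; x' = 571 − 5.5·73.5 = 166.75.
Government outlay = subsidy × quantity = 12 × 166.75 = 2001.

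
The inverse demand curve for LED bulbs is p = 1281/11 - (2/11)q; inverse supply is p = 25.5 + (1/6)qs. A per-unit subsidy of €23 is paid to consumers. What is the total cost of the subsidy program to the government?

Pre-subsidy: 1281/11 - (2/11)q = 25.5 + (1/6)q gives q* = 261 and p* = 69.
With the rebate, buyers effectively pay pb = ps − 23, where ps is the price sellers receive.
On the curves, pb = 1281/11 - (2/11)q and ps = 25.5 + (1/6)q; the wedge ps − pb = 23 gives 25.5 + (1/6)q − (1281/11 - (2/11)q) = 23, so q' = 327.
Then pb = 1281/11 − (2/11)·327 = 57 and ps = 25.5 + (1/6)·327 = 80.
Government outlay = subsidy × quantity = 23 × 327 = 7521.

Government cost = €7521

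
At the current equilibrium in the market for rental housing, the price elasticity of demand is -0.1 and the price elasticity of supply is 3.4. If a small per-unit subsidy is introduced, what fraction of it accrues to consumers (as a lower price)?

Consumer share = 34/35

For a small subsidy around the equilibrium, the benefit split depends on the relative slopes, which at a point are proportional to the elasticities.
Buyer share = εs/(εs + |εd|) = 3.4/(3.4 + 0.1) = 34/35; seller share = |εd|/(εs + |εd|) = 1/35.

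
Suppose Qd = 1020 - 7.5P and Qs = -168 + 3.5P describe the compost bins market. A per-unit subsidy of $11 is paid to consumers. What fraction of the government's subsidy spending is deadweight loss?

DWL / government spending = 1/18

Pre-subsidy: 1020 - 7.5P = -168 + 3.5P gives P* = 108, Q* = 210.
With the rebate, buyers effectively pay Pb = Ps − 11, where Ps is the price sellers receive.
Demand in terms of Ps becomes Qd = 1020 − 7.5(Ps − 11) = 1102.5 - 7.5Ps. Setting this equal to supply: 1102.5 - 7.5Ps = -168 + 3.5Ps, so Ps = 115.5.
Buyers pay Pb = 115.5 − 11 = 104.5; Q' = -168 + 3.5·115.5 = 236.25.
ΔCS = ½(210 + 236.25)(108 − 104.5) = 780.9375; ΔPS = ½(210 + 236.25)(115.5 − 108) = 1673.4375.
Government spending = 11 × 236.25 = 2598.75.
DWL = ½ × 11 × (236.25 − 210) = 144.375; fraction = 144.375 / 2598.75 = 1/18.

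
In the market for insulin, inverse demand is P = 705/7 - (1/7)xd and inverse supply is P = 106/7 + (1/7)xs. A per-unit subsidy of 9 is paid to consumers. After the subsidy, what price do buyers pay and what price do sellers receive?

Pre-subsidy: 705/7 - (1/7)x = 106/7 + (1/7)x gives x* = 299.5 and P* = 811/14.
With the rebate, buyers effectively pay Pb = Ps − 9, where Ps is the price sellers receive.
On the curves, Pb = 705/7 - (1/7)x and Ps = 106/7 + (1/7)x; the wedge Ps − Pb = 9 gives 106/7 + (1/7)x − (705/7 - (1/7)x) = 9, so x' = 331.
Then Pb = 705/7 − (1/7)·331 = 374/7 and Ps = 106/7 + (1/7)·331 = 437/7.

Buyers pay 374/7; sellers receive 437/7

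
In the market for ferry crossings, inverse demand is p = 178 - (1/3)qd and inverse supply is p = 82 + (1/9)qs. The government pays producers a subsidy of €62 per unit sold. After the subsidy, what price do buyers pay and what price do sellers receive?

Buyers pay €59.5; sellers receive €121.5

Pre-subsidy: 178 - (1/3)q = 82 + (1/9)q gives q* = 216 and p* = 106.
With the subsidy, sellers receive ps = pb + 62 for each unit, where pb is the price buyers pay.
On the curves, pb = 178 - (1/3)q and ps = 82 + (1/9)q; the wedge ps − pb = 62 gives 82 + (1/9)q − (178 - (1/3)q) = 62, so q' = 355.5.
Then pb = 178 − (1/3)·355.5 = 59.5 and ps = 82 + (1/9)·355.5 = 121.5.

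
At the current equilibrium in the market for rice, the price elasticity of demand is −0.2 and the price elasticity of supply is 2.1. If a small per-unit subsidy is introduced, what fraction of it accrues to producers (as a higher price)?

For a small subsidy around the equilibrium, the benefit split depends on the relative slopes, which at a point are proportional to the elasticities.
Buyer share = εs/(εs + |εd|) = 2.1/(2.1 + 0.2) = 21/23; seller share = |εd|/(εs + |εd|) = 2/23.
So producers capture 2/23 of the subsidy.

Producer share = 2/23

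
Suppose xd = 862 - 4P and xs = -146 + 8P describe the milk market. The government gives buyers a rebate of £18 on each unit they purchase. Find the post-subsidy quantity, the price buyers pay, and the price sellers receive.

x' = 574; buyers pay £72; sellers receive £90

Pre-subsidy: 862 - 4P = -146 + 8P gives P* = 84, x* = 526.
With the rebate, buyers effectively pay Pb = Ps − 18, where Ps is the price sellers receive.
Demand in terms of Ps becomes xd = 862 − 4(Ps − 18) = 934 - 4Ps. Setting this equal to supply: 934 - 4Ps = -146 + 8Ps, so Ps = 90.
Buyers pay Pb = 90 − 18 = 72; x' = -146 + 8·90 = 574.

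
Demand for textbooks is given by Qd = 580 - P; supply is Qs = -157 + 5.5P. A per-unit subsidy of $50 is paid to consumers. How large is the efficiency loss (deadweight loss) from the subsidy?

Deadweight loss = 13750/13

Pre-subsidy: 580 - P = -157 + 5.5P gives P* = 1474/13, Q* = 6066/13.
With the rebate, buyers effectively pay Pb = Ps − 50, where Ps is the price sellers receive.
Demand in terms of Ps becomes Qd = 580 − 1(Ps − 50) = 630 - Ps. Setting this equal to supply: 630 - Ps = -157 + 5.5Ps, so Ps = 1574/13.
Buyers pay Pb = 1574/13 − 50 = 924/13; Q' = -157 + 5.5·(1574/13) = 6616/13.
The subsidy expands output by 6616/13 − 6066/13 = 550/13 past the efficient level; on those units the gap between marginal cost and willingness to pay runs from 0 up to 50.
DWL = ½ × 50 × 550/13 = 13750/13.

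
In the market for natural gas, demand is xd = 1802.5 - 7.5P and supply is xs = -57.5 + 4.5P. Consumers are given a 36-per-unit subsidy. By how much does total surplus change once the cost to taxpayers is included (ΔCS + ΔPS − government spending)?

Net change in total surplus = -1822.5

Pre-subsidy: 1802.5 - 7.5P = -57.5 + 4.5P gives P* = 155, x* = 640.
With the rebate, buyers effectively pay Pb = Ps − 36, where Ps is the price sellers receive.
Demand in terms of Ps becomes xd = 1802.5 − 7.5(Ps − 36) = 2072.5 - 7.5Ps. Setting this equal to supply: 2072.5 - 7.5Ps = -57.5 + 4.5Ps, so Ps = 177.5.
Buyers pay Pb = 177.5 − 36 = 141.5; x' = -57.5 + 4.5·177.5 = 741.25.
ΔCS = ½(640 + 741.25)(155 − 141.5) = 9323.4375; ΔPS = ½(640 + 741.25)(177.5 − 155) = 15539.0625.
Government spending = 36 × 741.25 = 26685.
Net change = 9323.4375 + 15539.0625 − 26685 = -1822.5. The loss equals the DWL triangle ½·36·101.25.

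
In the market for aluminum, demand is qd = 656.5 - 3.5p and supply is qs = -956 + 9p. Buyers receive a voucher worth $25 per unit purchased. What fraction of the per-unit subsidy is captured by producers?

Pre-subsidy: 656.5 - 3.5p = -956 + 9p gives p* = 129, q* = 205.
With the rebate, buyers effectively pay pb = ps − 25, where ps is the price sellers receive.
Demand in terms of ps becomes qd = 656.5 − 3.5(ps − 25) = 744 - 3.5ps. Setting this equal to supply: 744 - 3.5ps = -956 + 9ps, so ps = 136.
Buyers pay pb = 136 − 25 = 111; q' = -956 + 9·136 = 268.
Buyers' price falls by p* − pb = 129 − 111 = 18; sellers' price rises by ps − p* = 136 − 129 = 7.
So producers capture 7/25 = 0.28 of each unit of subsidy.

Producer share = 0.28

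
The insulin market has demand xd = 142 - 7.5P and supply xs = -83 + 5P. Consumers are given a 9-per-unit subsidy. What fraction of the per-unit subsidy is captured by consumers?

Consumer share = 0.4

Pre-subsidy: 142 - 7.5P = -83 + 5P gives P* = 18, x* = 7.
With the rebate, buyers effectively pay Pb = Ps − 9, where Ps is the price sellers receive.
Demand in terms of Ps becomes xd = 142 − 7.5(Ps − 9) = 209.5 - 7.5Ps. Setting this equal to supply: 209.5 - 7.5Ps = -83 + 5Ps, so Ps = 23.4.
Buyers pay Pb = 23.4 − 9 = 14.4; x' = -83 + 5·23.4 = 34.
Buyers' price falls by P* − Pb = 18 − 14.4 = 3.6; sellers' price rises by Ps − P* = 23.4 − 18 = 5.4.
So consumers capture 3.6/9 = 0.4 of each unit of subsidy.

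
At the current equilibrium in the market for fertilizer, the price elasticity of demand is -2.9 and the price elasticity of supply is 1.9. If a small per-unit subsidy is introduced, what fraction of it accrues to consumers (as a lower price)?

Consumer share = 19/48

For a small subsidy around the equilibrium, the benefit split depends on the relative slopes, which at a point are proportional to the elasticities.
Buyer share = εs/(εs + |εd|) = 1.9/(1.9 + 2.9) = 19/48; seller share = |εd|/(εs + |εd|) = 29/48.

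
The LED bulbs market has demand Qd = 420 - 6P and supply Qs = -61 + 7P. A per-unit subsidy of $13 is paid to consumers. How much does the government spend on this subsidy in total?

Government cost = $3120

Pre-subsidy: 420 - 6P = -61 + 7P gives P* = 37, Q* = 198.
With the rebate, buyers effectively pay Pb = Ps − 13, where Ps is the price sellers receive.
Demand in terms of Ps becomes Qd = 420 − 6(Ps − 13) = 498 - 6Ps. Setting this equal to supply: 498 - 6Ps = -61 + 7Ps, so Ps = 43.
Buyers pay Pb = 43 − 13 = 30; Q' = -61 + 7·43 = 240.
Government outlay = subsidy × quantity = 13 × 240 = 3120.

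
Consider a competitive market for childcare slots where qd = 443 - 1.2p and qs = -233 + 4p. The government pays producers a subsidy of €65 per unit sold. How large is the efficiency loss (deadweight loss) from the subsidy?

Pre-subsidy: 443 - 1.2p = -233 + 4p gives p* = 130, q* = 287.
With the subsidy, sellers receive ps = pb + 65 for each unit, where pb is the price buyers pay.
Supply in terms of pb becomes qs = -233 + 4(pb + 65) = 27 + 4pb. Setting this equal to demand: 443 - 1.2pb = 27 + 4pb, so pb = 80.
Sellers receive ps = 80 + 65 = 145; q' = 443 − 1.2·80 = 347.
The subsidy expands output by 347 − 287 = 60 past the efficient level; on those units the gap between marginal cost and willingness to pay runs from 0 up to 65.
DWL = ½ × 65 × 60 = 1950.

Deadweight loss = €1950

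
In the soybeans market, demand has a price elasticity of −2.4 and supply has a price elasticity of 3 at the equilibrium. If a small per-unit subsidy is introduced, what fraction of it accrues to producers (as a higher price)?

For a small subsidy around the equilibrium, the benefit split depends on the relative slopes, which at a point are proportional to the elasticities.
Buyer share = εs/(εs + |εd|) = 3/(3 + 2.4) = 5/9; seller share = |εd|/(εs + |εd|) = 4/9.
So producers capture 4/9 of the subsidy.

Producer share = 4/9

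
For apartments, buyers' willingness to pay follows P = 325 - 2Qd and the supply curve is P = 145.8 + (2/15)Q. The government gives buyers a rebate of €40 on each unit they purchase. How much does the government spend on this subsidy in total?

Government cost = €4110

Pre-subsidy: 325 - 2Q = 145.8 + (2/15)Q gives Q* = 84 and P* = 157.
With the rebate, buyers effectively pay Pb = Ps − 40, where Ps is the price sellers receive.
On the curves, Pb = 325 - 2Q and Ps = 145.8 + (2/15)Q; the wedge Ps − Pb = 40 gives 145.8 + (2/15)Q − (325 - 2Q) = 40, so Q' = 102.75.
Then Pb = 325 − 2·102.75 = 119.5 and Ps = 145.8 + (2/15)·102.75 = 159.5.
Government outlay = subsidy × quantity = 40 × 102.75 = 4110.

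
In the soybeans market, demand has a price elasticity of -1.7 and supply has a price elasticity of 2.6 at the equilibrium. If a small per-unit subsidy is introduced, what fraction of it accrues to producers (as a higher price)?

Producer share = 17/43

For a small subsidy around the equilibrium, the benefit split depends on the relative slopes, which at a point are proportional to the elasticities.
Buyer share = εs/(εs + |εd|) = 2.6/(2.6 + 1.7) = 26/43; seller share = |εd|/(εs + |εd|) = 17/43.
So producers capture 17/43 of the subsidy.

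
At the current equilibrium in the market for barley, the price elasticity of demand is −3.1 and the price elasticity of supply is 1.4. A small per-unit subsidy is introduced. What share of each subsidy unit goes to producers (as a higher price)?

For a small subsidy around the equilibrium, the benefit split depends on the relative slopes, which at a point are proportional to the elasticities.
Buyer share = εs/(εs + |εd|) = 1.4/(1.4 + 3.1) = 14/45; seller share = |εd|/(εs + |εd|) = 31/45.
So producers capture 31/45 of the subsidy.

Producer share = 31/45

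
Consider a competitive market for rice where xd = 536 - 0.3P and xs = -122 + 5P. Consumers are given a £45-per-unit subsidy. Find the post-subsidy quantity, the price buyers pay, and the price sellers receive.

Pre-subsidy: 536 - 0.3P = -122 + 5P gives P* = 6580/53, x* = 26434/53.
With the rebate, buyers effectively pay Pb = Ps − 45, where Ps is the price sellers receive.
Demand in terms of Ps becomes xd = 536 − 0.3(Ps − 45) = 549.5 - 0.3Ps. Setting this equal to supply: 549.5 - 0.3Ps = -122 + 5Ps, so Ps = 6715/53.
Buyers pay Pb = 6715/53 − 45 = 4330/53; x' = -122 + 5·(6715/53) = 27109/53.

x' = 27109/53; buyers pay 4330/53; sellers receive 6715/53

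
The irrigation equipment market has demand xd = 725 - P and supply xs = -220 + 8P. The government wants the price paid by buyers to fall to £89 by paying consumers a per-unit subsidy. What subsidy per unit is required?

At a buyer price of 89, quantity demanded is 725 − 1·89 = 636.
Sellers supply 636 only when they receive Ps with -220 + 8·Ps = 636, i.e. Ps = 107.
s = Ps − Pb = 107 − 89 = 18.

Required subsidy s = £18 per unit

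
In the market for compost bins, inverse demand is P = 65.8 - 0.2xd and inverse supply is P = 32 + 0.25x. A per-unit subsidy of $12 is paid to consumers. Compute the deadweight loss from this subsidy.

Deadweight loss = $160

Pre-subsidy: 65.8 - 0.2x = 32 + 0.25x gives x* = 676/9 and P* = 457/9.
With the rebate, buyers effectively pay Pb = Ps − 12, where Ps is the price sellers receive.
On the curves, Pb = 65.8 - 0.2x and Ps = 32 + 0.25x; the wedge Ps − Pb = 12 gives 32 + 0.25x − (65.8 - 0.2x) = 12, so x' = 916/9.
Then Pb = 65.8 − 0.2·(916/9) = 409/9 and Ps = 32 + 0.25·(916/9) = 517/9.
The subsidy expands output by 916/9 − 676/9 = 80/3 past the efficient level; on those units the gap between marginal cost and willingness to pay runs from 0 up to 12.
DWL = ½ × 12 × 80/3 = 160.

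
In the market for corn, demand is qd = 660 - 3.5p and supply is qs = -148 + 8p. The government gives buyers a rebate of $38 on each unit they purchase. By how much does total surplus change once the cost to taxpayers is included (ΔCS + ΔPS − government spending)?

Pre-subsidy: 660 - 3.5p = -148 + 8p gives p* = 1616/23, q* = 9524/23.
With the rebate, buyers effectively pay pb = ps − 38, where ps is the price sellers receive.
Demand in terms of ps becomes qd = 660 − 3.5(ps − 38) = 793 - 3.5ps. Setting this equal to supply: 793 - 3.5ps = -148 + 8ps, so ps = 1882/23.
Buyers pay pb = 1882/23 − 38 = 1008/23; q' = -148 + 8·(1882/23) = 11652/23.
ΔCS = ½(9524/23 + 11652/23)(1616/23 − 1008/23) = 6437504/529; ΔPS = ½(9524/23 + 11652/23)(1882/23 − 1616/23) = 2816408/529.
Government spending = 38 × 11652/23 = 442776/23.
Net change = 6437504/529 + 2816408/529 − 442776/23 = -40432/23. The loss equals the DWL triangle ½·38·2128/23.

Net change in total surplus = -40432/23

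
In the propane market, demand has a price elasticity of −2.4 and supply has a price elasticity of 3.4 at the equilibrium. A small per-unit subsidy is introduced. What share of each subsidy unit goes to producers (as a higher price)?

Producer share = 12/29

For a small subsidy around the equilibrium, the benefit split depends on the relative slopes, which at a point are proportional to the elasticities.
Buyer share = εs/(εs + |εd|) = 3.4/(3.4 + 2.4) = 17/29; seller share = |εd|/(εs + |εd|) = 12/29.
So producers capture 12/29 of the subsidy.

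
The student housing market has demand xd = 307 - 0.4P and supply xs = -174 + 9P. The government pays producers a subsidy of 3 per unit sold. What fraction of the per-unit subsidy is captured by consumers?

Consumer share = 45/47

Pre-subsidy: 307 - 0.4P = -174 + 9P gives P* = 2405/47, x* = 13467/47.
With the subsidy, sellers receive Ps = Pb + 3 for each unit, where Pb is the price buyers pay.
Supply in terms of Pb becomes xs = -174 + 9(Pb + 3) = -147 + 9Pb. Setting this equal to demand: 307 - 0.4Pb = -147 + 9Pb, so Pb = 2270/47.
Sellers receive Ps = 2270/47 + 3 = 2411/47; x' = 307 − 0.4·(2270/47) = 13521/47.
Buyers' price falls by P* − Pb = 2405/47 − 2270/47 = 135/47; sellers' price rises by Ps − P* = 2411/47 − 2405/47 = 6/47.
So consumers capture (135/47)/3 = 45/47 of each unit of subsidy.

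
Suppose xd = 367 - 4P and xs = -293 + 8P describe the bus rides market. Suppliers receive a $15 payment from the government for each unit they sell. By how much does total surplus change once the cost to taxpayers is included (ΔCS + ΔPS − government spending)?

Pre-subsidy: 367 - 4P = -293 + 8P gives P* = 55, x* = 147.
With the subsidy, sellers receive Ps = Pb + 15 for each unit, where Pb is the price buyers pay.
Supply in terms of Pb becomes xs = -293 + 8(Pb + 15) = -173 + 8Pb. Setting this equal to demand: 367 - 4Pb = -173 + 8Pb, so Pb = 45.
Sellers receive Ps = 45 + 15 = 60; x' = 367 − 4·45 = 187.
ΔCS = ½(147 + 187)(55 − 45) = 1670; ΔPS = ½(147 + 187)(60 − 55) = 835.
Government spending = 15 × 187 = 2805.
Net change = 1670 + 835 − 2805 = -300. The loss equals the DWL triangle ½·15·40.

Net change in total surplus = -$300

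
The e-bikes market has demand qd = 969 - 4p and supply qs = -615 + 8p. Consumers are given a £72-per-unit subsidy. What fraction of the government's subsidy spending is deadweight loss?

Pre-subsidy: 969 - 4p = -615 + 8p gives p* = 132, q* = 441.
With the rebate, buyers effectively pay pb = ps − 72, where ps is the price sellers receive.
Demand in terms of ps becomes qd = 969 − 4(ps − 72) = 1257 - 4ps. Setting this equal to supply: 1257 - 4ps = -615 + 8ps, so ps = 156.
Buyers pay pb = 156 − 72 = 84; q' = -615 + 8·156 = 633.
ΔCS = ½(441 + 633)(132 − 84) = 25776; ΔPS = ½(441 + 633)(156 − 132) = 12888.
Government spending = 72 × 633 = 45576.
DWL = ½ × 72 × (633 − 441) = 6912; fraction = 6912 / 45576 = 32/211.

DWL / government spending = 32/211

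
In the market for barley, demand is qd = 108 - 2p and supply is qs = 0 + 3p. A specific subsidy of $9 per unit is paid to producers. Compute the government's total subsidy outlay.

Pre-subsidy: 108 - 2p = 0 + 3p gives p* = 21.6, q* = 64.8.
With the subsidy, sellers receive ps = pb + 9 for each unit, where pb is the price buyers pay.
Supply in terms of pb becomes qs = 0 + 3(pb + 9) = 27 + 3pb. Setting this equal to demand: 108 - 2pb = 27 + 3pb, so pb = 16.2.
Sellers receive ps = 16.2 + 9 = 25.2; q' = 108 − 2·16.2 = 75.6.
Government outlay = subsidy × quantity = 9 × 75.6 = 680.4.

Government cost = $680.4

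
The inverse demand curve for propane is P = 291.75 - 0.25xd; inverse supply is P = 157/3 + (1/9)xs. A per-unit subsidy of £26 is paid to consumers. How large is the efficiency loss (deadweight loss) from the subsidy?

Pre-subsidy: 291.75 - 0.25x = 157/3 + (1/9)x gives x* = 663 and P* = 126.
With the rebate, buyers effectively pay Pb = Ps − 26, where Ps is the price sellers receive.
On the curves, Pb = 291.75 - 0.25x and Ps = 157/3 + (1/9)x; the wedge Ps − Pb = 26 gives 157/3 + (1/9)x − (291.75 - 0.25x) = 26, so x' = 735.
Then Pb = 291.75 − 0.25·735 = 108 and Ps = 157/3 + (1/9)·735 = 134.
The subsidy expands output by 735 − 663 = 72 past the efficient level; on those units the gap between marginal cost and willingness to pay runs from 0 up to 26.
DWL = ½ × 26 × 72 = 936.

Deadweight loss = £936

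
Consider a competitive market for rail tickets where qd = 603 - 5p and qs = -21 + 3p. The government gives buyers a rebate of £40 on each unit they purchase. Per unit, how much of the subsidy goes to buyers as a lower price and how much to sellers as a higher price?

Buyers gain £15 per unit; sellers gain £25 per unit

Pre-subsidy: 603 - 5p = -21 + 3p gives p* = 78, q* = 213.
With the rebate, buyers effectively pay pb = ps − 40, where ps is the price sellers receive.
Demand in terms of ps becomes qd = 603 − 5(ps − 40) = 803 - 5ps. Setting this equal to supply: 803 - 5ps = -21 + 3ps, so ps = 103.
Buyers pay pb = 103 − 40 = 63; q' = -21 + 3·103 = 288.
Buyers' price falls by p* − pb = 78 − 63 = 15; sellers' price rises by ps − p* = 103 − 78 = 25.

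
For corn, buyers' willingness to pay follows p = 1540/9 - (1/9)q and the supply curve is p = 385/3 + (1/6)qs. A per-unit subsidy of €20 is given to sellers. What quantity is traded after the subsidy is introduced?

Pre-subsidy: 1540/9 - (1/9)q = 385/3 + (1/6)q gives q* = 154 and p* = 154.
With the subsidy, sellers receive ps = pb + 20 for each unit, where pb is the price buyers pay.
On the curves, pb = 1540/9 - (1/9)q and ps = 385/3 + (1/6)q; the wedge ps − pb = 20 gives 385/3 + (1/6)q − (1540/9 - (1/9)q) = 20, so q' = 226.
Then pb = 1540/9 − (1/9)·226 = 146 and ps = 385/3 + (1/6)·226 = 166.

q' = 226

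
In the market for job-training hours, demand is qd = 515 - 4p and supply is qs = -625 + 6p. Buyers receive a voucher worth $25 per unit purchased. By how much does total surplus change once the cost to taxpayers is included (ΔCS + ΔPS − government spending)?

Pre-subsidy: 515 - 4p = -625 + 6p gives p* = 114, q* = 59.
With the rebate, buyers effectively pay pb = ps − 25, where ps is the price sellers receive.
Demand in terms of ps becomes qd = 515 − 4(ps − 25) = 615 - 4ps. Setting this equal to supply: 615 - 4ps = -625 + 6ps, so ps = 124.
Buyers pay pb = 124 − 25 = 99; q' = -625 + 6·124 = 119.
ΔCS = ½(59 + 119)(114 − 99) = 1335; ΔPS = ½(59 + 119)(124 − 114) = 890.
Government spending = 25 × 119 = 2975.
Net change = 1335 + 890 − 2975 = -750. The loss equals the DWL triangle ½·25·60.

Net change in total surplus = -$750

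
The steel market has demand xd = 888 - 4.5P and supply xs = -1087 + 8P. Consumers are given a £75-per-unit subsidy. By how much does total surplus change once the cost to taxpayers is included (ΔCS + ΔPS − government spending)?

Net change in total surplus = -£8100

Pre-subsidy: 888 - 4.5P = -1087 + 8P gives P* = 158, x* = 177.
With the rebate, buyers effectively pay Pb = Ps − 75, where Ps is the price sellers receive.
Demand in terms of Ps becomes xd = 888 − 4.5(Ps − 75) = 1225.5 - 4.5Ps. Setting this equal to supply: 1225.5 - 4.5Ps = -1087 + 8Ps, so Ps = 185.
Buyers pay Pb = 185 − 75 = 110; x' = -1087 + 8·185 = 393.
ΔCS = ½(177 + 393)(158 − 110) = 13680; ΔPS = ½(177 + 393)(185 − 158) = 7695.
Government spending = 75 × 393 = 29475.
Net change = 13680 + 7695 − 29475 = -8100. The loss equals the DWL triangle ½·75·216.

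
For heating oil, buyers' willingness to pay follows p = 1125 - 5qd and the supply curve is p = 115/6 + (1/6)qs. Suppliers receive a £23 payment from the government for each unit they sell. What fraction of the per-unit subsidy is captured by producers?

Pre-subsidy: 1125 - 5q = 115/6 + (1/6)q gives q* = 6635/31 and p* = 1700/31.
With the subsidy, sellers receive ps = pb + 23 for each unit, where pb is the price buyers pay.
On the curves, pb = 1125 - 5q and ps = 115/6 + (1/6)q; the wedge ps − pb = 23 gives 115/6 + (1/6)q − (1125 - 5q) = 23, so q' = 6773/31.
Then pb = 1125 − 5·(6773/31) = 1010/31 and ps = 115/6 + (1/6)·(6773/31) = 1723/31.
Buyers' price falls by p* − pb = 1700/31 − 1010/31 = 690/31; sellers' price rises by ps − p* = 1723/31 − 1700/31 = 23/31.
So producers capture (23/31)/23 = 1/31 of each unit of subsidy.

Producer share = 1/31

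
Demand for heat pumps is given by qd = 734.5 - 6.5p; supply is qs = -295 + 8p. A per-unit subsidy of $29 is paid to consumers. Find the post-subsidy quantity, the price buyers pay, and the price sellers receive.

q' = 377; buyers pay $55; sellers receive $84

Pre-subsidy: 734.5 - 6.5p = -295 + 8p gives p* = 71, q* = 273.
With the rebate, buyers effectively pay pb = ps − 29, where ps is the price sellers receive.
Demand in terms of ps becomes qd = 734.5 − 6.5(ps − 29) = 923 - 6.5ps. Setting this equal to supply: 923 - 6.5ps = -295 + 8ps, so ps = 84.
Buyers pay pb = 84 − 29 = 55; q' = -295 + 8·84 = 377.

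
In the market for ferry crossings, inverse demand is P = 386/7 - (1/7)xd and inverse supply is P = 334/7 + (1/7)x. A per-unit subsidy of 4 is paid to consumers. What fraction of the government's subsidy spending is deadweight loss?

Pre-subsidy: 386/7 - (1/7)x = 334/7 + (1/7)x gives x* = 26 and P* = 360/7.
With the rebate, buyers effectively pay Pb = Ps − 4, where Ps is the price sellers receive.
On the curves, Pb = 386/7 - (1/7)x and Ps = 334/7 + (1/7)x; the wedge Ps − Pb = 4 gives 334/7 + (1/7)x − (386/7 - (1/7)x) = 4, so x' = 40.
Then Pb = 386/7 − (1/7)·40 = 346/7 and Ps = 334/7 + (1/7)·40 = 374/7.
ΔCS = ½(26 + 40)(360/7 − 346/7) = 66; ΔPS = ½(26 + 40)(374/7 − 360/7) = 66.
Government spending = 4 × 40 = 160.
DWL = ½ × 4 × (40 − 26) = 28; fraction = 28 / 160 = 0.175.

DWL / government spending = 0.175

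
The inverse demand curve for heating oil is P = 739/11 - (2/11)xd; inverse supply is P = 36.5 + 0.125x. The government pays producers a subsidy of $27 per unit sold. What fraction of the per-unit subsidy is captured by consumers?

Pre-subsidy: 739/11 - (2/11)x = 36.5 + 0.125x gives x* = 100 and P* = 49.
With the subsidy, sellers receive Ps = Pb + 27 for each unit, where Pb is the price buyers pay.
On the curves, Pb = 739/11 - (2/11)x and Ps = 36.5 + 0.125x; the wedge Ps − Pb = 27 gives 36.5 + 0.125x − (739/11 - (2/11)x) = 27, so x' = 188.
Then Pb = 739/11 − (2/11)·188 = 33 and Ps = 36.5 + 0.125·188 = 60.
Buyers' price falls by P* − Pb = 49 − 33 = 16; sellers' price rises by Ps − P* = 60 − 49 = 11.
So consumers capture 16/27 = 16/27 of each unit of subsidy.

Consumer share = 16/27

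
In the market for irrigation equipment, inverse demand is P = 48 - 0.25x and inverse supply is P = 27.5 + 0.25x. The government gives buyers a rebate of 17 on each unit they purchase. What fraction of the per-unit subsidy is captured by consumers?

Consumer share = 0.5

Pre-subsidy: 48 - 0.25x = 27.5 + 0.25x gives x* = 41 and P* = 37.75.
With the rebate, buyers effectively pay Pb = Ps − 17, where Ps is the price sellers receive.
On the curves, Pb = 48 - 0.25x and Ps = 27.5 + 0.25x; the wedge Ps − Pb = 17 gives 27.5 + 0.25x − (48 - 0.25x) = 17, so x' = 75.
Then Pb = 48 − 0.25·75 = 29.25 and Ps = 27.5 + 0.25·75 = 46.25.
Buyers' price falls by P* − Pb = 37.75 − 29.25 = 8.5; sellers' price rises by Ps − P* = 46.25 − 37.75 = 8.5.
So consumers capture 8.5/17 = 0.5 of each unit of subsidy.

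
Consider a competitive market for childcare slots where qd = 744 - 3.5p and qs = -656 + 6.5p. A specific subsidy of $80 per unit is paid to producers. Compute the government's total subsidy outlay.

Government cost = $34880

Pre-subsidy: 744 - 3.5p = -656 + 6.5p gives p* = 140, q* = 254.
With the subsidy, sellers receive ps = pb + 80 for each unit, where pb is the price buyers pay.
Supply in terms of pb becomes qs = -656 + 6.5(pb + 80) = -136 + 6.5pb. Setting this equal to demand: 744 - 3.5pb = -136 + 6.5pb, so pb = 88.
Sellers receive ps = 88 + 80 = 168; q' = 744 − 3.5·88 = 436.
Government outlay = subsidy × quantity = 80 × 436 = 34880.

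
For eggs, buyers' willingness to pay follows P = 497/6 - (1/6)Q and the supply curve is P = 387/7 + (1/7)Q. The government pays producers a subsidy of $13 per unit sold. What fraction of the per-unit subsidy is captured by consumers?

Consumer share = 7/13

Pre-subsidy: 497/6 - (1/6)Q = 387/7 + (1/7)Q gives Q* = 89 and P* = 68.
With the subsidy, sellers receive Ps = Pb + 13 for each unit, where Pb is the price buyers pay.
On the curves, Pb = 497/6 - (1/6)Q and Ps = 387/7 + (1/7)Q; the wedge Ps − Pb = 13 gives 387/7 + (1/7)Q − (497/6 - (1/6)Q) = 13, so Q' = 131.
Then Pb = 497/6 − (1/6)·131 = 61 and Ps = 387/7 + (1/7)·131 = 74.
Buyers' price falls by P* − Pb = 68 − 61 = 7; sellers' price rises by Ps − P* = 74 − 68 = 6.
So consumers capture 7/13 = 7/13 of each unit of subsidy.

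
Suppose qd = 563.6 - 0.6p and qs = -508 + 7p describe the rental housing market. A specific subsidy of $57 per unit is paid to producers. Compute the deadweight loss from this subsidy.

Pre-subsidy: 563.6 - 0.6p = -508 + 7p gives p* = 141, q* = 479.
With the subsidy, sellers receive ps = pb + 57 for each unit, where pb is the price buyers pay.
Supply in terms of pb becomes qs = -508 + 7(pb + 57) = -109 + 7pb. Setting this equal to demand: 563.6 - 0.6pb = -109 + 7pb, so pb = 88.5.
Sellers receive ps = 88.5 + 57 = 145.5; q' = 563.6 − 0.6·88.5 = 510.5.
The subsidy expands output by 510.5 − 479 = 31.5 past the efficient level; on those units the gap between marginal cost and willingness to pay runs from 0 up to 57.
DWL = ½ × 57 × 31.5 = 897.75.

Deadweight loss = $897.75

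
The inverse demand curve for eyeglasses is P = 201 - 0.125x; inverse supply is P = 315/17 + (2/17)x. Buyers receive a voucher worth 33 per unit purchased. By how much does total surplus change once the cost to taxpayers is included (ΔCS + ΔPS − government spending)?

Pre-subsidy: 201 - 0.125x = 315/17 + (2/17)x gives x* = 752 and P* = 107.
With the rebate, buyers effectively pay Pb = Ps − 33, where Ps is the price sellers receive.
On the curves, Pb = 201 - 0.125x and Ps = 315/17 + (2/17)x; the wedge Ps − Pb = 33 gives 315/17 + (2/17)x − (201 - 0.125x) = 33, so x' = 888.
Then Pb = 201 − 0.125·888 = 90 and Ps = 315/17 + (2/17)·888 = 123.
ΔCS = ½(752 + 888)(107 − 90) = 13940; ΔPS = ½(752 + 888)(123 − 107) = 13120.
Government spending = 33 × 888 = 29304.
Net change = 13940 + 13120 − 29304 = -2244. The loss equals the DWL triangle ½·33·136.

Net change in total surplus = -2244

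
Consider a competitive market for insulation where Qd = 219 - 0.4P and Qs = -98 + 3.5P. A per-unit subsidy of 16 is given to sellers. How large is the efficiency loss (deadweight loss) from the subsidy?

Deadweight loss = 1792/39

Pre-subsidy: 219 - 0.4P = -98 + 3.5P gives P* = 3170/39, Q* = 7273/39.
With the subsidy, sellers receive Ps = Pb + 16 for each unit, where Pb is the price buyers pay.
Supply in terms of Pb becomes Qs = -98 + 3.5(Pb + 16) = -42 + 3.5Pb. Setting this equal to demand: 219 - 0.4Pb = -42 + 3.5Pb, so Pb = 870/13.
Sellers receive Ps = 870/13 + 16 = 1078/13; Q' = 219 − 0.4·(870/13) = 2499/13.
The subsidy expands output by 2499/13 − 7273/39 = 224/39 past the efficient level; on those units the gap between marginal cost and willingness to pay runs from 0 up to 16.
DWL = ½ × 16 × 224/39 = 1792/39.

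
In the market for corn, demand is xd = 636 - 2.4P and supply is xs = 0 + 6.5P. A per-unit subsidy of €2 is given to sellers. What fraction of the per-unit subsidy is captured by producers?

Producer share = 24/89

Pre-subsidy: 636 - 2.4P = 0 + 6.5P gives P* = 6360/89, x* = 41340/89.
With the subsidy, sellers receive Ps = Pb + 2 for each unit, where Pb is the price buyers pay.
Supply in terms of Pb becomes xs = 0 + 6.5(Pb + 2) = 13 + 6.5Pb. Setting this equal to demand: 636 - 2.4Pb = 13 + 6.5Pb, so Pb = 70.
Sellers receive Ps = 70 + 2 = 72; x' = 636 − 2.4·70 = 468.
Buyers' price falls by P* − Pb = 6360/89 − 70 = 130/89; sellers' price rises by Ps − P* = 72 − 6360/89 = 48/89.
So producers capture (48/89)/2 = 24/89 of each unit of subsidy.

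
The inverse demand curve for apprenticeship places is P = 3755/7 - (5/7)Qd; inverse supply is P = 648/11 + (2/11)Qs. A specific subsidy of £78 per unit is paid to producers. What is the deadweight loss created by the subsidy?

Deadweight loss = 78078/23

Pre-subsidy: 3755/7 - (5/7)Q = 648/11 + (2/11)Q gives Q* = 36769/69 and P* = 10750/69.
With the subsidy, sellers receive Ps = Pb + 78 for each unit, where Pb is the price buyers pay.
On the curves, Pb = 3755/7 - (5/7)Q and Ps = 648/11 + (2/11)Q; the wedge Ps − Pb = 78 gives 648/11 + (2/11)Q − (3755/7 - (5/7)Q) = 78, so Q' = 42775/69.
Then Pb = 3755/7 − (5/7)·(42775/69) = 6460/69 and Ps = 648/11 + (2/11)·(42775/69) = 11842/69.
The subsidy expands output by 42775/69 − 36769/69 = 2002/23 past the efficient level; on those units the gap between marginal cost and willingness to pay runs from 0 up to 78.
DWL = ½ × 78 × 2002/23 = 78078/23.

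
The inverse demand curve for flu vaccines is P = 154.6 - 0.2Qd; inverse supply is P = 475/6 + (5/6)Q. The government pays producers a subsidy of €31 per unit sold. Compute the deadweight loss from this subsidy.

Deadweight loss = €465

Pre-subsidy: 154.6 - 0.2Q = 475/6 + (5/6)Q gives Q* = 73 and P* = 140.
With the subsidy, sellers receive Ps = Pb + 31 for each unit, where Pb is the price buyers pay.
On the curves, Pb = 154.6 - 0.2Q and Ps = 475/6 + (5/6)Q; the wedge Ps − Pb = 31 gives 475/6 + (5/6)Q − (154.6 - 0.2Q) = 31, so Q' = 103.
Then Pb = 154.6 − 0.2·103 = 134 and Ps = 475/6 + (5/6)·103 = 165.
The subsidy expands output by 103 − 73 = 30 past the efficient level; on those units the gap between marginal cost and willingness to pay runs from 0 up to 31.
DWL = ½ × 31 × 30 = 465.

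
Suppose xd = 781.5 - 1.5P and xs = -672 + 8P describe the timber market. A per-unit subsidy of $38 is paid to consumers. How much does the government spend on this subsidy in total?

Government cost = $22800

Pre-subsidy: 781.5 - 1.5P = -672 + 8P gives P* = 153, x* = 552.
With the rebate, buyers effectively pay Pb = Ps − 38, where Ps is the price sellers receive.
Demand in terms of Ps becomes xd = 781.5 − 1.5(Ps − 38) = 838.5 - 1.5Ps. Setting this equal to supply: 838.5 - 1.5Ps = -672 + 8Ps, so Ps = 159.
Buyers pay Pb = 159 − 38 = 121; x' = -672 + 8·159 = 600.
Government outlay = subsidy × quantity = 38 × 600 = 22800.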